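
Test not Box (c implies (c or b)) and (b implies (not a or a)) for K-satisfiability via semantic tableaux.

Unsatisfiable (every branch closes)

1. not Box (c implies (c or b)) and (b implies (not a or a)), u
2. not Box (c implies (c or b)), u   [and-rule on 1]
3. b implies (not a or a), u   [and-rule on 1]
4. not a or a, u   [implies-rule on 3 (branches; this branch)]
5. a, u   [or-rule on 4 (branches; this branch)]
6. not (c implies (c or b)), v   [neg-Box-rule on 2: fresh world v, uRv]
7. c, v   [neg-implies-rule on 6]
8. not (c or b), v   [neg-implies-rule on 6]
9. not c, v   [neg-or-rule on 8]
10. not b, v   [neg-or-rule on 8]
Accessibility: uRv
Branch closes: c and not c both at v.
All branches of the tableau close; one closing branch shown above.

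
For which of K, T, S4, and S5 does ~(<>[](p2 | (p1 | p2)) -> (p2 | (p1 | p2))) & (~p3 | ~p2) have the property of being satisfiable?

K, T, S4

S5-tableau for the formula:
1. ~(<>[](p2 | (p1 | p2)) -> (p2 | (p1 | p2))) & (~p3 | ~p2), 0
2. ~(<>[](p2 | (p1 | p2)) -> (p2 | (p1 | p2))), 0
3. ~p3 | ~p2, 0
4. <>[](p2 | (p1 | p2)), 0
5. ~(p2 | (p1 | p2)), 0
6. ~p2, 0
7. ~(p1 | p2), 0
8. ~p1, 0
9. [](p2 | (p1 | p2)), 1
10. p2 | (p1 | p2), 0
11. p2 | (p1 | p2), 1
12. p1 | p2, 0
13. p1 | p2, 1
14. p2, 0
Accessibility: 0R0, 0R1, 1R0, 1R1
Branch closes: p2 and ~p2 both at 0.
Every branch closes (one shown): unsatisfiable in S5.
S4-tableau for the formula:
1. ~(<>[](p2 | (p1 | p2)) -> (p2 | (p1 | p2))) & (~p3 | ~p2), 0
2. ~(<>[](p2 | (p1 | p2)) -> (p2 | (p1 | p2))), 0
3. ~p3 | ~p2, 0
4. <>[](p2 | (p1 | p2)), 0
5. ~(p2 | (p1 | p2)), 0
6. ~p2, 0
7. ~(p1 | p2), 0
8. ~p1, 0
9. [](p2 | (p1 | p2)), 1
10. p2 | (p1 | p2), 1
11. p1 | p2, 1
12. p2, 1
Accessibility: 0R0, 0R1, 1R1
Complete open branch: satisfiable in S4, hence also in K, T (this S4-model is also a K-model and a T-model).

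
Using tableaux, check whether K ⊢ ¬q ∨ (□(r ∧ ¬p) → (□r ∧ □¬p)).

Valid in K

Tableau for the negation ¬(¬q ∨ (□(r ∧ ¬p) → (□r ∧ □¬p))):
1. ¬(¬q ∨ (□(r ∧ ¬p) → (□r ∧ □¬p))), u
2. q, u
3. ¬(□(r ∧ ¬p) → (□r ∧ □¬p)), u
4. □(r ∧ ¬p), u
5. ¬(□r ∧ □¬p), u
6. ¬□¬p, u
7. p, v
8. r ∧ ¬p, v
9. r, v
10. ¬p, v
Accessibility: uRv
Branch closes: p and ¬p both at v.
All branches of the negation close; one closing branch shown above.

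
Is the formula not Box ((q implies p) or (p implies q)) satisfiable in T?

1. not Box ((q implies p) or (p implies q)), u
2. not ((q implies p) or (p implies q)), v
3. not (q implies p), v
4. not (p implies q), v
5. q, v
6. not p, v
7. p, v
8. not q, v
Accessibility: uRu, uRv, vRv
Branch closes: p and not p both at v.
All branches of the tableau close; one closing branch shown above.

No, unsatisfiable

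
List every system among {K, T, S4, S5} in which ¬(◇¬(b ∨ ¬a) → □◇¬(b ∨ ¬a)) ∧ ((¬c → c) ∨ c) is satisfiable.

S5-tableau for the formula:
1. ¬(◇¬(b ∨ ¬a) → □◇¬(b ∨ ¬a)) ∧ ((¬c → c) ∨ c), u
2. ¬(◇¬(b ∨ ¬a) → □◇¬(b ∨ ¬a)), u   [∧-rule on 1]
3. (¬c → c) ∨ c, u   [∧-rule on 1]
4. ◇¬(b ∨ ¬a), u   [¬→-rule on 2]
5. ¬□◇¬(b ∨ ¬a), u   [¬→-rule on 2]
6. ¬c → c, u   [∨-rule on 3 (branches; this branch)]
7. c, u   [→-rule on 6 (branches; this branch)]
8. ¬(b ∨ ¬a), v   [◇-rule on 4: fresh world v, uRv]
9. ¬b, v   [¬∨-rule on 8]
10. a, v   [¬∨-rule on 8]
11. ¬◇¬(b ∨ ¬a), w   [¬□-rule on 5: fresh world w, uRw]
12. b ∨ ¬a, u   [¬◇-rule on 11 via wRu]
13. b ∨ ¬a, v   [¬◇-rule on 11 via wRv]
14. b ∨ ¬a, w   [¬◇-rule on 11 via wRw]
15. ¬a, u   [∨-rule on 12 (branches; this branch)]
16. ¬a, v   [∨-rule on 13 (branches; this branch)]
Accessibility: uRu, uRv, uRw, vRu, vRv, vRw, wRu, wRv, wRw
Branch closes: a and ¬a both at v.
Every branch closes (one shown): unsatisfiable in S5.
S4-tableau for the formula:
1. ¬(◇¬(b ∨ ¬a) → □◇¬(b ∨ ¬a)) ∧ ((¬c → c) ∨ c), u
2. ¬(◇¬(b ∨ ¬a) → □◇¬(b ∨ ¬a)), u   [∧-rule on 1]
3. (¬c → c) ∨ c, u   [∧-rule on 1]
4. ◇¬(b ∨ ¬a), u   [¬→-rule on 2]
5. ¬□◇¬(b ∨ ¬a), u   [¬→-rule on 2]
6. c, u   [∨-rule on 3 (branches; this branch)]
7. ¬(b ∨ ¬a), v   [◇-rule on 4: fresh world v, uRv]
8. ¬b, v   [¬∨-rule on 7]
9. a, v   [¬∨-rule on 7]
10. ¬◇¬(b ∨ ¬a), w   [¬□-rule on 5: fresh world w, uRw]
11. b ∨ ¬a, w   [¬◇-rule on 10 via wRw]
12. ¬a, w   [∨-rule on 11 (branches; this branch)]
Accessibility: uRu, uRv, uRw, vRv, wRw
Complete open branch: satisfiable in S4, hence also in K, T (this S4-model is also a K-model and a T-model).

K, T, S4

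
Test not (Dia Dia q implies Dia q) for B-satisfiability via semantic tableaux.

Satisfiable

1. not (Dia Dia q implies Dia q), 0
2. Dia Dia q, 0   [neg-implies-rule on 1]
3. not Dia q, 0   [neg-implies-rule on 1]
4. not q, 0   [neg-Dia-rule on 3 via 0R0]
5. Dia q, 1   [Dia-rule on 2: fresh world 1, 0R1]
6. not q, 1   [neg-Dia-rule on 3 via 0R1]
7. q, 2   [Dia-rule on 5: fresh world 2, 1R2]
Accessibility: 0R0, 0R1, 1R0, 1R1, 1R2, 2R1, 2R2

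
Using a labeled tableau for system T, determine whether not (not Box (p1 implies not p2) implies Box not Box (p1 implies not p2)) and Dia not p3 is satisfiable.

Satisfiable (open branch found)

1. not (not Box (p1 implies not p2) implies Box not Box (p1 implies not p2)) and Dia not p3, 0
2. not (not Box (p1 implies not p2) implies Box not Box (p1 implies not p2)), 0
3. Dia not p3, 0
4. not Box (p1 implies not p2), 0
5. not Box not Box (p1 implies not p2), 0
6. not p3, 1
7. not (p1 implies not p2), 2
8. p1, 2
9. p2, 2
10. Box (p1 implies not p2), 3
11. p1 implies not p2, 3
12. not p2, 3
Accessibility: 0R0, 0R1, 0R2, 0R3, 1R1, 2R2, 3R3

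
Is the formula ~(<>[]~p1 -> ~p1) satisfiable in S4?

1. ~(<>[]~p1 -> ~p1), 0
2. <>[]~p1, 0
3. p1, 0
4. []~p1, 1
5. ~p1, 1
Accessibility: 0R0, 0R1, 1R1

Yes, satisfiable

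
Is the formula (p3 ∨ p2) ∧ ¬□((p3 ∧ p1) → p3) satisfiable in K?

1. (p3 ∨ p2) ∧ ¬□((p3 ∧ p1) → p3), w0
2. p3 ∨ p2, w0   [∧-rule on 1]
3. ¬□((p3 ∧ p1) → p3), w0   [∧-rule on 1]
4. p2, w0   [∨-rule on 2 (branches; this branch)]
5. ¬((p3 ∧ p1) → p3), w1   [¬□-rule on 3: fresh world w1, w0Rw1]
6. p3 ∧ p1, w1   [¬→-rule on 5]
7. ¬p3, w1   [¬→-rule on 5]
8. p3, w1   [∧-rule on 6]
9. p1, w1   [∧-rule on 6]
Accessibility: w0Rw1
Branch closes: p3 and ¬p3 both at w1.
Every branch closes; the branch above is one of them.

Unsatisfiable (every branch closes)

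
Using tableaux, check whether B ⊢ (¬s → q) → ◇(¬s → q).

Valid

Tableau for the negation ¬((¬s → q) → ◇(¬s → q)):
1. ¬((¬s → q) → ◇(¬s → q)), 0
2. ¬s → q, 0
3. ¬◇(¬s → q), 0
4. ¬(¬s → q), 0
5. ¬s, 0
6. ¬q, 0
7. q, 0
Accessibility: 0R0
Branch closes: q and ¬q both at 0.
All branches of the negation close; one closing branch shown above.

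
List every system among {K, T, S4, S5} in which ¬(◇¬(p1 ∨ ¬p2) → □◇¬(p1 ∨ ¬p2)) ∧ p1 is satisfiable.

S4-tableau for the formula:
1. ¬(◇¬(p1 ∨ ¬p2) → □◇¬(p1 ∨ ¬p2)) ∧ p1, 0
2. ¬(◇¬(p1 ∨ ¬p2) → □◇¬(p1 ∨ ¬p2)), 0   [∧-rule on 1]
3. p1, 0   [∧-rule on 1]
4. ◇¬(p1 ∨ ¬p2), 0   [¬→-rule on 2]
5. ¬□◇¬(p1 ∨ ¬p2), 0   [¬→-rule on 2]
6. ¬(p1 ∨ ¬p2), 1   [◇-rule on 4: fresh world 1, 0R1]
7. ¬p1, 1   [¬∨-rule on 6]
8. p2, 1   [¬∨-rule on 6]
9. ¬◇¬(p1 ∨ ¬p2), 2   [¬□-rule on 5: fresh world 2, 0R2]
10. p1 ∨ ¬p2, 2   [¬◇-rule on 9 via 2R2]
11. ¬p2, 2   [∨-rule on 10 (branches; this branch)]
Accessibility: 0R0, 0R1, 0R2, 1R1, 2R2
Complete open branch: satisfiable in S4, hence also in K, T (this S4-model is also a K-model and a T-model).
S5-tableau for the formula:
1. ¬(◇¬(p1 ∨ ¬p2) → □◇¬(p1 ∨ ¬p2)) ∧ p1, 0
2. ¬(◇¬(p1 ∨ ¬p2) → □◇¬(p1 ∨ ¬p2)), 0   [∧-rule on 1]
3. p1, 0   [∧-rule on 1]
4. ◇¬(p1 ∨ ¬p2), 0   [¬→-rule on 2]
5. ¬□◇¬(p1 ∨ ¬p2), 0   [¬→-rule on 2]
6. ¬(p1 ∨ ¬p2), 1   [◇-rule on 4: fresh world 1, 0R1]
7. ¬p1, 1   [¬∨-rule on 6]
8. p2, 1   [¬∨-rule on 6]
9. ¬◇¬(p1 ∨ ¬p2), 2   [¬□-rule on 5: fresh world 2, 0R2]
10. p1 ∨ ¬p2, 0   [¬◇-rule on 9 via 2R0]
11. p1 ∨ ¬p2, 1   [¬◇-rule on 9 via 2R1]
12. p1 ∨ ¬p2, 2   [¬◇-rule on 9 via 2R2]
13. ¬p2, 0   [∨-rule on 10 (branches; this branch)]
14. ¬p2, 1   [∨-rule on 11 (branches; this branch)]
Accessibility: 0R0, 0R1, 0R2, 1R0, 1R1, 1R2, 2R0, 2R1, 2R2
Branch closes: p2 and ¬p2 both at 1.
Every branch closes (one shown): unsatisfiable in S5.

K, T, S4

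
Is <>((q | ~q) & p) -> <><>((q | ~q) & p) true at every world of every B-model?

Tableau for the negation ~(<>((q | ~q) & p) -> <><>((q | ~q) & p)):
1. ~(<>((q | ~q) & p) -> <><>((q | ~q) & p)), u
2. <>((q | ~q) & p), u
3. ~<><>((q | ~q) & p), u
4. ~<>((q | ~q) & p), u
5. ~((q | ~q) & p), u
6. ~p, u
7. (q | ~q) & p, v
8. q | ~q, v
9. p, v
10. ~<>((q | ~q) & p), v
11. ~((q | ~q) & p), v
12. ~q, v
13. ~(q | ~q), v
14. q, v
Accessibility: uRu, uRv, vRu, vRv
Branch closes: q and ~q both at v.
Every branch of the negation's tableau closes; the branch above is one of them.

Yes, valid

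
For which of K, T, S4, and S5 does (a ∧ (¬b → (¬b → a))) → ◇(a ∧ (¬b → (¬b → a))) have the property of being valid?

K-tableau for the negation ¬((a ∧ (¬b → (¬b → a))) → ◇(a ∧ (¬b → (¬b → a)))):
1. ¬((a ∧ (¬b → (¬b → a))) → ◇(a ∧ (¬b → (¬b → a)))), 0
2. a ∧ (¬b → (¬b → a)), 0   [¬→-rule on 1]
3. ¬◇(a ∧ (¬b → (¬b → a))), 0   [¬→-rule on 1]
4. a, 0   [∧-rule on 2]
5. ¬b → (¬b → a), 0   [∧-rule on 2]
6. ¬b → a, 0   [→-rule on 5 (branches; this branch)]
Complete open branch: countermodel on a K-frame, so not valid in K.
T-tableau for the negation ¬((a ∧ (¬b → (¬b → a))) → ◇(a ∧ (¬b → (¬b → a)))):
1. ¬((a ∧ (¬b → (¬b → a))) → ◇(a ∧ (¬b → (¬b → a)))), 0
2. a ∧ (¬b → (¬b → a)), 0   [¬→-rule on 1]
3. ¬◇(a ∧ (¬b → (¬b → a))), 0   [¬→-rule on 1]
4. a, 0   [∧-rule on 2]
5. ¬b → (¬b → a), 0   [∧-rule on 2]
6. ¬(a ∧ (¬b → (¬b → a))), 0   [¬◇-rule on 3 via 0R0]
7. ¬b → a, 0   [→-rule on 5 (branches; this branch)]
8. ¬(¬b → (¬b → a)), 0   [¬∧-rule on 6 (branches; this branch)]
9. ¬b, 0   [¬→-rule on 8]
10. ¬(¬b → a), 0   [¬→-rule on 8]
11. ¬a, 0   [¬→-rule on 10]
Accessibility: 0R0
Branch closes: a and ¬a both at 0.
Every branch closes (one shown): valid in T, hence also in S4, S5 (every theorem of T is a theorem of S4 and S5).

T, S4, S5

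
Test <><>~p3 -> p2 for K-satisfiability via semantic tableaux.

1. <><>~p3 -> p2, 0
2. p2, 0

Satisfiable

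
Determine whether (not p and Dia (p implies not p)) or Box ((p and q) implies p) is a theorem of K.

Tableau for the negation not ((not p and Dia (p implies not p)) or Box ((p and q) implies p)):
1. not ((not p and Dia (p implies not p)) or Box ((p and q) implies p)), u
2. not (not p and Dia (p implies not p)), u
3. not Box ((p and q) implies p), u
4. not Dia (p implies not p), u
5. not ((p and q) implies p), v
6. p and q, v
7. not p, v
8. p, v
9. q, v
Accessibility: uRv
Branch closes: p and not p both at v.
All branches of the negation close; one closing branch shown above.

Valid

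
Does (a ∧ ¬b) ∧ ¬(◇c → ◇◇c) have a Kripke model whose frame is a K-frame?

1. (a ∧ ¬b) ∧ ¬(◇c → ◇◇c), w0
2. a ∧ ¬b, w0
3. ¬(◇c → ◇◇c), w0
4. a, w0
5. ¬b, w0
6. ◇c, w0
7. ¬◇◇c, w0
8. c, w1
9. ¬◇c, w1
Accessibility: w0Rw1

Satisfiable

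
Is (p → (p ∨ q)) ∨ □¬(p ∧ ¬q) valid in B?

Yes, valid

Tableau for the negation ¬((p → (p ∨ q)) ∨ □¬(p ∧ ¬q)):
1. ¬((p → (p ∨ q)) ∨ □¬(p ∧ ¬q)), 0
2. ¬(p → (p ∨ q)), 0   [¬∨-rule on 1]
3. ¬□¬(p ∧ ¬q), 0   [¬∨-rule on 1]
4. p, 0   [¬→-rule on 2]
5. ¬(p ∨ q), 0   [¬→-rule on 2]
6. ¬p, 0   [¬∨-rule on 5]
7. ¬q, 0   [¬∨-rule on 5]
Accessibility: 0R0
Branch closes: p and ¬p both at 0.
Every branch of the negation's tableau closes; the branch above is one of them.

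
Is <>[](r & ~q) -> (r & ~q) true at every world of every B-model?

Yes, valid

Tableau for the negation ~(<>[](r & ~q) -> (r & ~q)):
1. ~(<>[](r & ~q) -> (r & ~q)), w0
2. <>[](r & ~q), w0   [~->-rule on 1]
3. ~(r & ~q), w0   [~->-rule on 1]
4. q, w0   [~&-rule on 3 (branches; this branch)]
5. [](r & ~q), w1   [<>-rule on 2: fresh world w1, w0Rw1]
6. r & ~q, w0   [[]-rule on 5 via w1Rw0]
7. r, w0   [&-rule on 6]
8. ~q, w0   [&-rule on 6]
Accessibility: w0Rw0, w0Rw1, w1Rw0, w1Rw1
Branch closes: q and ~q both at w0.
All branches of the negation close; one closing branch shown above.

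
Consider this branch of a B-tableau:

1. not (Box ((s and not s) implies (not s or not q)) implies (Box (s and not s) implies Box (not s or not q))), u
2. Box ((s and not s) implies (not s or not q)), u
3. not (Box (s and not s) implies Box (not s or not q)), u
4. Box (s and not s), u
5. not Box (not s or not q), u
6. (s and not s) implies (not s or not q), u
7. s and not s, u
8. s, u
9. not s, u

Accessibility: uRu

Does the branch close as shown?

Yes, closed

Both s and not s appear at u.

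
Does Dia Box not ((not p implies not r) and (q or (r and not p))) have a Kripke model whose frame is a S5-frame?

1. Dia Box not ((not p implies not r) and (q or (r and not p))), u
2. Box not ((not p implies not r) and (q or (r and not p))), v
3. not ((not p implies not r) and (q or (r and not p))), u
4. not ((not p implies not r) and (q or (r and not p))), v
5. not (q or (r and not p)), u
6. not q, u
7. not (r and not p), u
8. not (q or (r and not p)), v
9. not q, v
10. not (r and not p), v
11. p, u
12. p, v
Accessibility: uRu, uRv, vRu, vRv

Satisfiable (open branch found)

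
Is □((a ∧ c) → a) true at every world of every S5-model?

Tableau for the negation ¬□((a ∧ c) → a):
1. ¬□((a ∧ c) → a), u
2. ¬((a ∧ c) → a), v
3. a ∧ c, v
4. ¬a, v
5. a, v
6. c, v
Accessibility: uRu, uRv, vRu, vRv
Branch closes: a and ¬a both at v.
All branches of the negation close; one closing branch shown above.

Valid in S5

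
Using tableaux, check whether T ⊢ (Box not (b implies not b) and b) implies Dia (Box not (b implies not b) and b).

Valid

Tableau for the negation not ((Box not (b implies not b) and b) implies Dia (Box not (b implies not b) and b)):
1. not ((Box not (b implies not b) and b) implies Dia (Box not (b implies not b) and b)), u
2. Box not (b implies not b) and b, u   [neg-implies-rule on 1]
3. not Dia (Box not (b implies not b) and b), u   [neg-implies-rule on 1]
4. Box not (b implies not b), u   [and-rule on 2]
5. b, u   [and-rule on 2]
6. not (Box not (b implies not b) and b), u   [neg-Dia-rule on 3 via uRu]
7. not (b implies not b), u   [Box-rule on 4 via uRu]
8. not Box not (b implies not b), u   [neg-and-rule on 6 (branches; this branch)]
9. b implies not b, v   [neg-Box-rule on 8: fresh world v, uRv]
10. not (Box not (b implies not b) and b), v   [neg-Dia-rule on 3 via uRv]
11. not (b implies not b), v   [Box-rule on 4 via uRv]
12. b, v   [neg-implies-rule on 11]
13. not b, v   [implies-rule on 9 (branches; this branch)]
Accessibility: uRu, uRv, vRv
Branch closes: b and not b both at v.
Every branch of the negation's tableau closes; the branch above is one of them.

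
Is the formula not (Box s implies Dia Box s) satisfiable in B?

Unsatisfiable (every branch closes)

1. not (Box s implies Dia Box s), w0
2. Box s, w0
3. not Dia Box s, w0
4. s, w0
5. not Box s, w0
6. not s, w1
7. s, w1
Accessibility: w0Rw0, w0Rw1, w1Rw0, w1Rw1
Branch closes: s and not s both at w1.
All branches of the tableau close; one closing branch shown above.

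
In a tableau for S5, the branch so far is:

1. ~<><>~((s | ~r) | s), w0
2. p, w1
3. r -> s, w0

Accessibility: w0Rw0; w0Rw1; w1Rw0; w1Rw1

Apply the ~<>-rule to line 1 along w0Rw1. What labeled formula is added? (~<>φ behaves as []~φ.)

~<>φ behaves as []~φ: propagate the negated body to each accessible world.

~<>~((s | ~r) | s), w1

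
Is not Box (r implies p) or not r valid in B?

Tableau for the negation not (not Box (r implies p) or not r):
1. not (not Box (r implies p) or not r), 0
2. Box (r implies p), 0
3. r, 0
4. r implies p, 0
5. p, 0
Accessibility: 0R0
The negation has an open branch (countermodel exists).

Not valid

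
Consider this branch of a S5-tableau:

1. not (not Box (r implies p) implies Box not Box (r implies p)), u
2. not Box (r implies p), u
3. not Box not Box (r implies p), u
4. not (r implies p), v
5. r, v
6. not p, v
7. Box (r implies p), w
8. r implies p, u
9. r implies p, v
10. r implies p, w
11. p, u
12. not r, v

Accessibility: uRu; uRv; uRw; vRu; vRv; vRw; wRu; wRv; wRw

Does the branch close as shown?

Yes, closed

Both r and not r appear at v.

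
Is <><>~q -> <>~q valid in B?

No, not valid

Tableau for the negation ~(<><>~q -> <>~q):
1. ~(<><>~q -> <>~q), 0
2. <><>~q, 0
3. ~<>~q, 0
4. q, 0
5. <>~q, 1
6. q, 1
7. ~q, 2
Accessibility: 0R0, 0R1, 1R0, 1R1, 1R2, 2R1, 2R2
The negation has an open branch (countermodel exists).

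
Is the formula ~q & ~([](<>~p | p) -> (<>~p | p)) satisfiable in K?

1. ~q & ~([](<>~p | p) -> (<>~p | p)), u
2. ~q, u   [&-rule on 1]
3. ~([](<>~p | p) -> (<>~p | p)), u   [&-rule on 1]
4. [](<>~p | p), u   [~->-rule on 3]
5. ~(<>~p | p), u   [~->-rule on 3]
6. ~<>~p, u   [~|-rule on 5]
7. ~p, u   [~|-rule on 5]

Satisfiable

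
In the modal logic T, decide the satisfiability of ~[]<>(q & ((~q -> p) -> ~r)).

1. ~[]<>(q & ((~q -> p) -> ~r)), u
2. ~<>(q & ((~q -> p) -> ~r)), v
3. ~(q & ((~q -> p) -> ~r)), v
4. ~((~q -> p) -> ~r), v
5. ~q -> p, v
6. r, v
7. p, v
Accessibility: uRu, uRv, vRv

Yes, satisfiable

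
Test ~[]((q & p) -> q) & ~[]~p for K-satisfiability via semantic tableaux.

1. ~[]((q & p) -> q) & ~[]~p, u
2. ~[]((q & p) -> q), u
3. ~[]~p, u
4. ~((q & p) -> q), v
5. q & p, v
6. ~q, v
7. q, v
8. p, v
Accessibility: uRv
Branch closes: q and ~q both at v.
Every branch closes; the branch above is one of them.

Unsatisfiable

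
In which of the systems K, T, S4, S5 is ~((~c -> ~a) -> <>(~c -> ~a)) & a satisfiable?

K

T-tableau for the formula:
1. ~((~c -> ~a) -> <>(~c -> ~a)) & a, w0
2. ~((~c -> ~a) -> <>(~c -> ~a)), w0
3. a, w0
4. ~c -> ~a, w0
5. ~<>(~c -> ~a), w0
6. ~(~c -> ~a), w0
7. ~c, w0
8. ~a, w0
Accessibility: w0Rw0
Branch closes: a and ~a both at w0.
Every branch closes (one shown): unsatisfiable in T, hence also in S4, S5 (every S4/S5-frame is a T-frame).
K-tableau for the formula:
1. ~((~c -> ~a) -> <>(~c -> ~a)) & a, w0
2. ~((~c -> ~a) -> <>(~c -> ~a)), w0
3. a, w0
4. ~c -> ~a, w0
5. ~<>(~c -> ~a), w0
6. c, w0
Complete open branch: satisfiable in K.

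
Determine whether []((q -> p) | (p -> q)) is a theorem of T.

Tableau for the negation ~[]((q -> p) | (p -> q)):
1. ~[]((q -> p) | (p -> q)), w0
2. ~((q -> p) | (p -> q)), w1
3. ~(q -> p), w1
4. ~(p -> q), w1
5. q, w1
6. ~p, w1
7. p, w1
8. ~q, w1
Accessibility: w0Rw0, w0Rw1, w1Rw1
Branch closes: p and ~p both at w1.
All branches of the negation close; one closing branch shown above.

Yes, valid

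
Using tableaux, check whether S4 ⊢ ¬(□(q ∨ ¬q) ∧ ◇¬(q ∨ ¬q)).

Tableau for the negation □(q ∨ ¬q) ∧ ◇¬(q ∨ ¬q):
1. □(q ∨ ¬q) ∧ ◇¬(q ∨ ¬q), 0
2. □(q ∨ ¬q), 0
3. ◇¬(q ∨ ¬q), 0
4. q ∨ ¬q, 0
5. ¬q, 0
6. ¬(q ∨ ¬q), 1
7. ¬q, 1
8. q, 1
Accessibility: 0R0, 0R1, 1R1
Branch closes: q and ¬q both at 1.
All branches of the negation close; one closing branch shown above.

Yes, valid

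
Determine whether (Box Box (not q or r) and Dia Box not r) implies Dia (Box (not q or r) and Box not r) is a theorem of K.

Tableau for the negation not ((Box Box (not q or r) and Dia Box not r) implies Dia (Box (not q or r) and Box not r)):
1. not ((Box Box (not q or r) and Dia Box not r) implies Dia (Box (not q or r) and Box not r)), u
2. Box Box (not q or r) and Dia Box not r, u
3. not Dia (Box (not q or r) and Box not r), u
4. Box Box (not q or r), u
5. Dia Box not r, u
6. Box not r, v
7. not (Box (not q or r) and Box not r), v
8. Box (not q or r), v
9. not Box (not q or r), v
10. not (not q or r), w
11. q, w
12. not r, w
13. not q or r, w
14. r, w
Accessibility: uRv, vRw
Branch closes: r and not r both at w.
Every branch of the negation's tableau closes; the branch above is one of them.

Valid in K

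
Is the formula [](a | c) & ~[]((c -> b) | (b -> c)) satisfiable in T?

1. [](a | c) & ~[]((c -> b) | (b -> c)), 0
2. [](a | c), 0
3. ~[]((c -> b) | (b -> c)), 0
4. a | c, 0
5. c, 0
6. ~((c -> b) | (b -> c)), 1
7. ~(c -> b), 1
8. ~(b -> c), 1
9. c, 1
10. ~b, 1
11. b, 1
12. ~c, 1
Accessibility: 0R0, 0R1, 1R1
Branch closes: b and ~b both at 1.
(One branch shown.) All branches close.

Unsatisfiable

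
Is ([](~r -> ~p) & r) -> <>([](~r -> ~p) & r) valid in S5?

Tableau for the negation ~(([](~r -> ~p) & r) -> <>([](~r -> ~p) & r)):
1. ~(([](~r -> ~p) & r) -> <>([](~r -> ~p) & r)), u
2. [](~r -> ~p) & r, u   [~->-rule on 1]
3. ~<>([](~r -> ~p) & r), u   [~->-rule on 1]
4. [](~r -> ~p), u   [&-rule on 2]
5. r, u   [&-rule on 2]
6. ~([](~r -> ~p) & r), u   [~<>-rule on 3 via uRu]
7. ~r -> ~p, u   [[]-rule on 4 via uRu]
8. ~[](~r -> ~p), u   [~&-rule on 6 (branches; this branch)]
9. ~p, u   [->-rule on 7 (branches; this branch)]
10. ~(~r -> ~p), v   [~[]-rule on 8: fresh world v, uRv]
11. ~r, v   [~->-rule on 10]
12. p, v   [~->-rule on 10]
13. ~([](~r -> ~p) & r), v   [~<>-rule on 3 via uRv]
14. ~r -> ~p, v   [[]-rule on 4 via uRv]
15. ~p, v   [->-rule on 14 (branches; this branch)]
Accessibility: uRu, uRv, vRu, vRv
Branch closes: p and ~p both at v.
All branches of the negation close; one closing branch shown above.

Yes, valid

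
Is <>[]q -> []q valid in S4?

No, not valid

Tableau for the negation ~(<>[]q -> []q):
1. ~(<>[]q -> []q), u
2. <>[]q, u
3. ~[]q, u
4. []q, v
5. q, v
6. ~q, w
Accessibility: uRu, uRv, uRw, vRv, wRw
The negation has an open branch (countermodel exists).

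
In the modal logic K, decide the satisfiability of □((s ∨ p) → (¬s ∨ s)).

Satisfiable (open branch found)

1. □((s ∨ p) → (¬s ∨ s)), 0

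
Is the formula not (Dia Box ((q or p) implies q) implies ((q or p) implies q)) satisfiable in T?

1. not (Dia Box ((q or p) implies q) implies ((q or p) implies q)), 0
2. Dia Box ((q or p) implies q), 0
3. not ((q or p) implies q), 0
4. q or p, 0
5. not q, 0
6. p, 0
7. Box ((q or p) implies q), 1
8. (q or p) implies q, 1
9. q, 1
Accessibility: 0R0, 0R1, 1R1

Satisfiable (open branch found)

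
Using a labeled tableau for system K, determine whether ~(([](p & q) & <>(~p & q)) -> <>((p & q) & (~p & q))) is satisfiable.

1. ~(([](p & q) & <>(~p & q)) -> <>((p & q) & (~p & q))), 0
2. [](p & q) & <>(~p & q), 0
3. ~<>((p & q) & (~p & q)), 0
4. [](p & q), 0
5. <>(~p & q), 0
6. ~p & q, 1
7. ~p, 1
8. q, 1
9. ~((p & q) & (~p & q)), 1
10. p & q, 1
11. p, 1
Accessibility: 0R1
Branch closes: p and ~p both at 1.
All branches of the tableau close; one closing branch shown above.

No, unsatisfiable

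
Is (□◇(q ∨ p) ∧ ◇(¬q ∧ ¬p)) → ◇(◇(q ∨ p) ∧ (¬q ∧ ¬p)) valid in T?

Yes, valid

Tableau for the negation ¬((□◇(q ∨ p) ∧ ◇(¬q ∧ ¬p)) → ◇(◇(q ∨ p) ∧ (¬q ∧ ¬p))):
1. ¬((□◇(q ∨ p) ∧ ◇(¬q ∧ ¬p)) → ◇(◇(q ∨ p) ∧ (¬q ∧ ¬p))), u
2. □◇(q ∨ p) ∧ ◇(¬q ∧ ¬p), u
3. ¬◇(◇(q ∨ p) ∧ (¬q ∧ ¬p)), u
4. □◇(q ∨ p), u
5. ◇(¬q ∧ ¬p), u
6. ¬(◇(q ∨ p) ∧ (¬q ∧ ¬p)), u
7. ◇(q ∨ p), u
8. ¬(¬q ∧ ¬p), u
9. p, u
10. ¬q ∧ ¬p, v
11. ¬q, v
12. ¬p, v
13. ¬(◇(q ∨ p) ∧ (¬q ∧ ¬p)), v
14. ◇(q ∨ p), v
15. ¬◇(q ∨ p), v
16. ¬(q ∨ p), v
17. q ∨ p, w
18. ¬(◇(q ∨ p) ∧ (¬q ∧ ¬p)), w
19. ◇(q ∨ p), w
20. p, w
21. ¬(¬q ∧ ¬p), w
22. q ∨ p, x
23. ¬(q ∨ p), x
24. ¬q, x
25. ¬p, x
26. p, x
Accessibility: uRu, uRv, uRw, vRv, vRx, wRw, xRx
Branch closes: p and ¬p both at x.
Every branch of the negation's tableau closes; the branch above is one of them.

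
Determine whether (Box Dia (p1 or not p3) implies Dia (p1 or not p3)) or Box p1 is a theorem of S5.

Yes, valid

Tableau for the negation not ((Box Dia (p1 or not p3) implies Dia (p1 or not p3)) or Box p1):
1. not ((Box Dia (p1 or not p3) implies Dia (p1 or not p3)) or Box p1), 0
2. not (Box Dia (p1 or not p3) implies Dia (p1 or not p3)), 0
3. not Box p1, 0
4. Box Dia (p1 or not p3), 0
5. not Dia (p1 or not p3), 0
6. Dia (p1 or not p3), 0
7. not (p1 or not p3), 0
8. not p1, 0
9. p3, 0
10. not p1, 1
11. Dia (p1 or not p3), 1
12. not (p1 or not p3), 1
13. p3, 1
14. p1 or not p3, 2
15. Dia (p1 or not p3), 2
16. not (p1 or not p3), 2
17. not p1, 2
18. p3, 2
19. not p3, 2
Accessibility: 0R0, 0R1, 0R2, 1R0, 1R1, 1R2, 2R0, 2R1, 2R2
Branch closes: p3 and not p3 both at 2.
Every branch of the negation's tableau closes; the branch above is one of them.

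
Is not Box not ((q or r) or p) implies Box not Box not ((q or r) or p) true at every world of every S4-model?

Not valid

Tableau for the negation not (not Box not ((q or r) or p) implies Box not Box not ((q or r) or p)):
1. not (not Box not ((q or r) or p) implies Box not Box not ((q or r) or p)), 0
2. not Box not ((q or r) or p), 0   [neg-implies-rule on 1]
3. not Box not Box not ((q or r) or p), 0   [neg-implies-rule on 1]
4. (q or r) or p, 1   [neg-Box-rule on 2: fresh world 1, 0R1]
5. p, 1   [or-rule on 4 (branches; this branch)]
6. Box not ((q or r) or p), 2   [neg-Box-rule on 3: fresh world 2, 0R2]
7. not ((q or r) or p), 2   [Box-rule on 6 via 2R2]
8. not (q or r), 2   [neg-or-rule on 7]
9. not p, 2   [neg-or-rule on 7]
10. not q, 2   [neg-or-rule on 8]
11. not r, 2   [neg-or-rule on 8]
Accessibility: 0R0, 0R1, 0R2, 1R1, 2R2
The negation has an open branch (countermodel exists).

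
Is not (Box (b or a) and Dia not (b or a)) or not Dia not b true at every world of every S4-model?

Valid in S4

Tableau for the negation not (not (Box (b or a) and Dia not (b or a)) or not Dia not b):
1. not (not (Box (b or a) and Dia not (b or a)) or not Dia not b), w0
2. Box (b or a) and Dia not (b or a), w0
3. Dia not b, w0
4. Box (b or a), w0
5. Dia not (b or a), w0
6. b or a, w0
7. a, w0
8. not b, w1
9. b or a, w1
10. a, w1
11. not (b or a), w2
12. not b, w2
13. not a, w2
14. b or a, w2
15. a, w2
Accessibility: w0Rw0, w0Rw1, w0Rw2, w1Rw1, w2Rw2
Branch closes: a and not a both at w2.
Every branch of the negation's tableau closes; the branch above is one of them.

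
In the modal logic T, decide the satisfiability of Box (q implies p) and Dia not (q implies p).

1. Box (q implies p) and Dia not (q implies p), w0
2. Box (q implies p), w0
3. Dia not (q implies p), w0
4. q implies p, w0
5. p, w0
6. not (q implies p), w1
7. q, w1
8. not p, w1
9. q implies p, w1
10. p, w1
Accessibility: w0Rw0, w0Rw1, w1Rw1
Branch closes: p and not p both at w1.
Every branch closes; the branch above is one of them.

Unsatisfiable (every branch closes)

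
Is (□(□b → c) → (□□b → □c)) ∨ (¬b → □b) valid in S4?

Valid in S4

Tableau for the negation ¬((□(□b → c) → (□□b → □c)) ∨ (¬b → □b)):
1. ¬((□(□b → c) → (□□b → □c)) ∨ (¬b → □b)), u
2. ¬(□(□b → c) → (□□b → □c)), u
3. ¬(¬b → □b), u
4. □(□b → c), u
5. ¬(□□b → □c), u
6. ¬b, u
7. ¬□b, u
8. □□b, u
9. ¬□c, u
10. □b → c, u
11. □b, u
12. b, u
Accessibility: uRu
Branch closes: b and ¬b both at u.
All branches of the negation close; one closing branch shown above.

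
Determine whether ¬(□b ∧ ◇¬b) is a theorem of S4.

Tableau for the negation □b ∧ ◇¬b:
1. □b ∧ ◇¬b, u
2. □b, u
3. ◇¬b, u
4. b, u
5. ¬b, v
6. b, v
Accessibility: uRu, uRv, vRv
Branch closes: b and ¬b both at v.
Every branch of the negation's tableau closes; the branch above is one of them.

Yes, valid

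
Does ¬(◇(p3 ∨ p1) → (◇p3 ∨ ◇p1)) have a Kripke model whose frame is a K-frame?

1. ¬(◇(p3 ∨ p1) → (◇p3 ∨ ◇p1)), 0
2. ◇(p3 ∨ p1), 0
3. ¬(◇p3 ∨ ◇p1), 0
4. ¬◇p3, 0
5. ¬◇p1, 0
6. p3 ∨ p1, 1
7. ¬p3, 1
8. ¬p1, 1
9. p1, 1
Accessibility: 0R1
Branch closes: p1 and ¬p1 both at 1.
Every branch closes; the branch above is one of them.

No, unsatisfiable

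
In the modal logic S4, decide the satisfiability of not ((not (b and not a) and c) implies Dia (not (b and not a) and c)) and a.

1. not ((not (b and not a) and c) implies Dia (not (b and not a) and c)) and a, w0
2. not ((not (b and not a) and c) implies Dia (not (b and not a) and c)), w0
3. a, w0
4. not (b and not a) and c, w0
5. not Dia (not (b and not a) and c), w0
6. not (b and not a), w0
7. c, w0
8. not (not (b and not a) and c), w0
9. b and not a, w0
10. b, w0
11. not a, w0
Accessibility: w0Rw0
Branch closes: a and not a both at w0.
Every branch closes; the branch above is one of them.

Unsatisfiable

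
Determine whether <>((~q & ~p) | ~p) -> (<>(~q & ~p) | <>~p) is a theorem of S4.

Tableau for the negation ~(<>((~q & ~p) | ~p) -> (<>(~q & ~p) | <>~p)):
1. ~(<>((~q & ~p) | ~p) -> (<>(~q & ~p) | <>~p)), 0
2. <>((~q & ~p) | ~p), 0
3. ~(<>(~q & ~p) | <>~p), 0
4. ~<>(~q & ~p), 0
5. ~<>~p, 0
6. ~(~q & ~p), 0
7. p, 0
8. (~q & ~p) | ~p, 1
9. ~(~q & ~p), 1
10. p, 1
11. ~q & ~p, 1
12. ~q, 1
13. ~p, 1
Accessibility: 0R0, 0R1, 1R1
Branch closes: p and ~p both at 1.
Every branch of the negation's tableau closes; the branch above is one of them.

Valid in S4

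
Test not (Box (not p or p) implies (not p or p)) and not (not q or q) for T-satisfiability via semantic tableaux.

Unsatisfiable

1. not (Box (not p or p) implies (not p or p)) and not (not q or q), 0
2. not (Box (not p or p) implies (not p or p)), 0
3. not (not q or q), 0
4. Box (not p or p), 0
5. not (not p or p), 0
6. q, 0
7. not q, 0
Accessibility: 0R0
Branch closes: q and not q both at 0.
(One branch shown.) All branches close.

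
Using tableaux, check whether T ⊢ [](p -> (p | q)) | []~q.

Valid

Tableau for the negation ~([](p -> (p | q)) | []~q):
1. ~([](p -> (p | q)) | []~q), w0
2. ~[](p -> (p | q)), w0
3. ~[]~q, w0
4. ~(p -> (p | q)), w1
5. p, w1
6. ~(p | q), w1
7. ~p, w1
8. ~q, w1
Accessibility: w0Rw0, w0Rw1, w1Rw1
Branch closes: p and ~p both at w1.
Every branch of the negation's tableau closes; the branch above is one of them.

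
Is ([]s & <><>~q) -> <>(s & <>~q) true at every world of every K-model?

Yes, valid

Tableau for the negation ~(([]s & <><>~q) -> <>(s & <>~q)):
1. ~(([]s & <><>~q) -> <>(s & <>~q)), u
2. []s & <><>~q, u
3. ~<>(s & <>~q), u
4. []s, u
5. <><>~q, u
6. <>~q, v
7. ~(s & <>~q), v
8. s, v
9. ~<>~q, v
10. ~q, w
11. q, w
Accessibility: uRv, vRw
Branch closes: q and ~q both at w.
All branches of the negation close; one closing branch shown above.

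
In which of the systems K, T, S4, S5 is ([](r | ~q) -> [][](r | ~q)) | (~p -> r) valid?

T-tableau for the negation ~(([](r | ~q) -> [][](r | ~q)) | (~p -> r)):
1. ~(([](r | ~q) -> [][](r | ~q)) | (~p -> r)), u
2. ~([](r | ~q) -> [][](r | ~q)), u
3. ~(~p -> r), u
4. [](r | ~q), u
5. ~[][](r | ~q), u
6. ~p, u
7. ~r, u
8. r | ~q, u
9. ~q, u
10. ~[](r | ~q), v
11. r | ~q, v
12. ~q, v
13. ~(r | ~q), w
14. ~r, w
15. q, w
Accessibility: uRu, uRv, vRv, vRw, wRw
Complete open branch: countermodel on a T-frame, so not valid in T, nor in K (the same frame is also a K-frame).
S4-tableau for the negation ~(([](r | ~q) -> [][](r | ~q)) | (~p -> r)):
1. ~(([](r | ~q) -> [][](r | ~q)) | (~p -> r)), u
2. ~([](r | ~q) -> [][](r | ~q)), u
3. ~(~p -> r), u
4. [](r | ~q), u
5. ~[][](r | ~q), u
6. ~p, u
7. ~r, u
8. r | ~q, u
9. ~q, u
10. ~[](r | ~q), v
11. r | ~q, v
12. ~q, v
13. ~(r | ~q), w
14. ~r, w
15. q, w
16. r | ~q, w
17. ~q, w
Accessibility: uRu, uRv, uRw, vRv, vRw, wRw
Branch closes: q and ~q both at w.
Every branch closes (one shown): valid in S4, hence also in S5 (every theorem of S4 is a theorem of S5).

S4, S5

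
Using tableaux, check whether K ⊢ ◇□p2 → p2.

Not valid

Tableau for the negation ¬(◇□p2 → p2):
1. ¬(◇□p2 → p2), u
2. ◇□p2, u
3. ¬p2, u
4. □p2, v
Accessibility: uRv
The negation has an open branch (countermodel exists).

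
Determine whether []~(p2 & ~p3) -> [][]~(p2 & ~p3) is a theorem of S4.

Valid

Tableau for the negation ~([]~(p2 & ~p3) -> [][]~(p2 & ~p3)):
1. ~([]~(p2 & ~p3) -> [][]~(p2 & ~p3)), u
2. []~(p2 & ~p3), u
3. ~[][]~(p2 & ~p3), u
4. ~(p2 & ~p3), u
5. p3, u
6. ~[]~(p2 & ~p3), v
7. ~(p2 & ~p3), v
8. p3, v
9. p2 & ~p3, w
10. p2, w
11. ~p3, w
12. ~(p2 & ~p3), w
13. p3, w
Accessibility: uRu, uRv, uRw, vRv, vRw, wRw
Branch closes: p3 and ~p3 both at w.
All branches of the negation close; one closing branch shown above.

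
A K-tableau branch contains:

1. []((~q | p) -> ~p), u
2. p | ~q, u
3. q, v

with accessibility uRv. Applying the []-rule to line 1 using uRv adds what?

(~q | p) -> ~p, v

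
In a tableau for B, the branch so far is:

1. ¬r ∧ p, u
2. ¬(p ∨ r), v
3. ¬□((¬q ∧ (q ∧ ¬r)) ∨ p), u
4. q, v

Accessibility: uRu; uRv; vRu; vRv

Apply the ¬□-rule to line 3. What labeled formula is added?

a fresh world w with uRw, and ¬((¬q ∧ (q ∧ ¬r)) ∨ p) at w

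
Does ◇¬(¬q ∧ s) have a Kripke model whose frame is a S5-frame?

Satisfiable (open branch found)

1. ◇¬(¬q ∧ s), u
2. ¬(¬q ∧ s), v
3. ¬s, v
Accessibility: uRu, uRv, vRu, vRv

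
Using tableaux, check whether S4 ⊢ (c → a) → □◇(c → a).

Invalid (countermodel exists)

Tableau for the negation ¬((c → a) → □◇(c → a)):
1. ¬((c → a) → □◇(c → a)), 0
2. c → a, 0
3. ¬□◇(c → a), 0
4. a, 0
5. ¬◇(c → a), 1
6. ¬(c → a), 1
7. c, 1
8. ¬a, 1
Accessibility: 0R0, 0R1, 1R1
The negation has an open branch (countermodel exists).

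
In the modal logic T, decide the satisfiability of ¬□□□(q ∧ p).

1. ¬□□□(q ∧ p), 0
2. ¬□□(q ∧ p), 1
3. ¬□(q ∧ p), 2
4. ¬(q ∧ p), 3
5. ¬p, 3
Accessibility: 0R0, 0R1, 1R1, 1R2, 2R2, 2R3, 3R3

Yes, satisfiable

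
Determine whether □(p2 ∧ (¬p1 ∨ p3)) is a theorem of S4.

Tableau for the negation ¬□(p2 ∧ (¬p1 ∨ p3)):
1. ¬□(p2 ∧ (¬p1 ∨ p3)), u
2. ¬(p2 ∧ (¬p1 ∨ p3)), v
3. ¬(¬p1 ∨ p3), v
4. p1, v
5. ¬p3, v
Accessibility: uRu, uRv, vRv
The negation has an open branch (countermodel exists).

Not valid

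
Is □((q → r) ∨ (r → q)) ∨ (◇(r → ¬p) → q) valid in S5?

Tableau for the negation ¬(□((q → r) ∨ (r → q)) ∨ (◇(r → ¬p) → q)):
1. ¬(□((q → r) ∨ (r → q)) ∨ (◇(r → ¬p) → q)), 0
2. ¬□((q → r) ∨ (r → q)), 0
3. ¬(◇(r → ¬p) → q), 0
4. ◇(r → ¬p), 0
5. ¬q, 0
6. ¬((q → r) ∨ (r → q)), 1
7. ¬(q → r), 1
8. ¬(r → q), 1
9. q, 1
10. ¬r, 1
11. r, 1
12. ¬q, 1
Accessibility: 0R0, 0R1, 1R0, 1R1
Branch closes: r and ¬r both at 1.
Every branch of the negation's tableau closes; the branch above is one of them.

Yes, valid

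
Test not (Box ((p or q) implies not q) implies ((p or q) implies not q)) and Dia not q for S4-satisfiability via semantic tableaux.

No, unsatisfiable

1. not (Box ((p or q) implies not q) implies ((p or q) implies not q)) and Dia not q, u
2. not (Box ((p or q) implies not q) implies ((p or q) implies not q)), u
3. Dia not q, u
4. Box ((p or q) implies not q), u
5. not ((p or q) implies not q), u
6. p or q, u
7. q, u
8. (p or q) implies not q, u
9. not (p or q), u
10. not p, u
11. not q, u
Accessibility: uRu
Branch closes: q and not q both at u.
All branches of the tableau close; one closing branch shown above.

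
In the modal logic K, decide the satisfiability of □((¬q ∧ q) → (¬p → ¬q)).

1. □((¬q ∧ q) → (¬p → ¬q)), u

Satisfiable (open branch found)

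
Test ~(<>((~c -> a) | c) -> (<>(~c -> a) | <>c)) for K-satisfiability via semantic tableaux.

Unsatisfiable

1. ~(<>((~c -> a) | c) -> (<>(~c -> a) | <>c)), 0
2. <>((~c -> a) | c), 0
3. ~(<>(~c -> a) | <>c), 0
4. ~<>(~c -> a), 0
5. ~<>c, 0
6. (~c -> a) | c, 1
7. ~(~c -> a), 1
8. ~c, 1
9. ~a, 1
10. ~c -> a, 1
11. a, 1
Accessibility: 0R1
Branch closes: a and ~a both at 1.
(One branch shown.) All branches close.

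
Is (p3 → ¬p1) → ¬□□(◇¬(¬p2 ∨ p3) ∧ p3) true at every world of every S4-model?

Yes, valid

Tableau for the negation ¬((p3 → ¬p1) → ¬□□(◇¬(¬p2 ∨ p3) ∧ p3)):
1. ¬((p3 → ¬p1) → ¬□□(◇¬(¬p2 ∨ p3) ∧ p3)), w0
2. p3 → ¬p1, w0   [¬→-rule on 1]
3. □□(◇¬(¬p2 ∨ p3) ∧ p3), w0   [¬→-rule on 1]
4. □(◇¬(¬p2 ∨ p3) ∧ p3), w0   [□-rule on 3 via w0Rw0]
5. ◇¬(¬p2 ∨ p3) ∧ p3, w0   [□-rule on 4 via w0Rw0]
6. ◇¬(¬p2 ∨ p3), w0   [∧-rule on 5]
7. p3, w0   [∧-rule on 5]
8. ¬p1, w0   [→-rule on 2 (branches; this branch)]
9. ¬(¬p2 ∨ p3), w1   [◇-rule on 6: fresh world w1, w0Rw1]
10. p2, w1   [¬∨-rule on 9]
11. ¬p3, w1   [¬∨-rule on 9]
12. □(◇¬(¬p2 ∨ p3) ∧ p3), w1   [□-rule on 3 via w0Rw1]
13. ◇¬(¬p2 ∨ p3) ∧ p3, w1   [□-rule on 4 via w0Rw1]
14. ◇¬(¬p2 ∨ p3), w1   [∧-rule on 13]
15. p3, w1   [∧-rule on 13]
Accessibility: w0Rw0, w0Rw1, w1Rw1
Branch closes: p3 and ¬p3 both at w1.
Every branch of the negation's tableau closes; the branch above is one of them.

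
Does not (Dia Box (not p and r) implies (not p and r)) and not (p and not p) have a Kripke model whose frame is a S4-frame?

Satisfiable (open branch found)

1. not (Dia Box (not p and r) implies (not p and r)) and not (p and not p), w0
2. not (Dia Box (not p and r) implies (not p and r)), w0   [and-rule on 1]
3. not (p and not p), w0   [and-rule on 1]
4. Dia Box (not p and r), w0   [neg-implies-rule on 2]
5. not (not p and r), w0   [neg-implies-rule on 2]
6. p, w0   [neg-and-rule on 3 (branches; this branch)]
7. not r, w0   [neg-and-rule on 5 (branches; this branch)]
8. Box (not p and r), w1   [Dia-rule on 4: fresh world w1, w0Rw1]
9. not p and r, w1   [Box-rule on 8 via w1Rw1]
10. not p, w1   [and-rule on 9]
11. r, w1   [and-rule on 9]
Accessibility: w0Rw0, w0Rw1, w1Rw1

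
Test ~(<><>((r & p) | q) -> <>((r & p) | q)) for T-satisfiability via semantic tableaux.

Satisfiable (open branch found)

1. ~(<><>((r & p) | q) -> <>((r & p) | q)), 0
2. <><>((r & p) | q), 0
3. ~<>((r & p) | q), 0
4. ~((r & p) | q), 0
5. ~(r & p), 0
6. ~q, 0
7. ~p, 0
8. <>((r & p) | q), 1
9. ~((r & p) | q), 1
10. ~(r & p), 1
11. ~q, 1
12. ~p, 1
13. (r & p) | q, 2
14. q, 2
Accessibility: 0R0, 0R1, 1R1, 1R2, 2R2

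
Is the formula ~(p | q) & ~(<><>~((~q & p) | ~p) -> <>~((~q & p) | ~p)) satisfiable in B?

1. ~(p | q) & ~(<><>~((~q & p) | ~p) -> <>~((~q & p) | ~p)), 0
2. ~(p | q), 0
3. ~(<><>~((~q & p) | ~p) -> <>~((~q & p) | ~p)), 0
4. ~p, 0
5. ~q, 0
6. <><>~((~q & p) | ~p), 0
7. ~<>~((~q & p) | ~p), 0
8. (~q & p) | ~p, 0
9. <>~((~q & p) | ~p), 1
10. (~q & p) | ~p, 1
11. ~p, 1
12. ~((~q & p) | ~p), 2
13. ~(~q & p), 2
14. p, 2
15. q, 2
Accessibility: 0R0, 0R1, 1R0, 1R1, 1R2, 2R1, 2R2

Satisfiable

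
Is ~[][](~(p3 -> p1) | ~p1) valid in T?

No, not valid

Tableau for the negation [][](~(p3 -> p1) | ~p1):
1. [][](~(p3 -> p1) | ~p1), w0
2. [](~(p3 -> p1) | ~p1), w0   [[]-rule on 1 via w0Rw0]
3. ~(p3 -> p1) | ~p1, w0   [[]-rule on 2 via w0Rw0]
4. ~p1, w0   [|-rule on 3 (branches; this branch)]
Accessibility: w0Rw0
The negation has an open branch (countermodel exists).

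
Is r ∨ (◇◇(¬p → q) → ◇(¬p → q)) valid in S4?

Tableau for the negation ¬(r ∨ (◇◇(¬p → q) → ◇(¬p → q))):
1. ¬(r ∨ (◇◇(¬p → q) → ◇(¬p → q))), u
2. ¬r, u
3. ¬(◇◇(¬p → q) → ◇(¬p → q)), u
4. ◇◇(¬p → q), u
5. ¬◇(¬p → q), u
6. ¬(¬p → q), u
7. ¬p, u
8. ¬q, u
9. ◇(¬p → q), v
10. ¬(¬p → q), v
11. ¬p, v
12. ¬q, v
13. ¬p → q, w
14. ¬(¬p → q), w
15. ¬p, w
16. ¬q, w
17. q, w
Accessibility: uRu, uRv, uRw, vRv, vRw, wRw
Branch closes: q and ¬q both at w.
All branches of the negation close; one closing branch shown above.

Yes, valid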